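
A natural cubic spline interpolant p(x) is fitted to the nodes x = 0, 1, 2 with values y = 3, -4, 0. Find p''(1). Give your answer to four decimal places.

16.5000

Put σ_i = p'' at the i-th knot. Here h = (1, 1) and Δ = (-7, 4), so the interior equations h_(i-1)·σ_(i-1) + 2(h_(i-1)+h_i)·σ_i + h_i·σ_(i+1) = 6(Δ_i − Δ_(i-1)) read
  1·σ_0 + 4·σ_1 + 1·σ_2 = 6(Δ_1 - Δ_0) = 66
Natural end conditions: σ_0 = σ_2 = 0.
Solving: σ_0 = 0, σ_1 = 33/2, σ_2 = 0.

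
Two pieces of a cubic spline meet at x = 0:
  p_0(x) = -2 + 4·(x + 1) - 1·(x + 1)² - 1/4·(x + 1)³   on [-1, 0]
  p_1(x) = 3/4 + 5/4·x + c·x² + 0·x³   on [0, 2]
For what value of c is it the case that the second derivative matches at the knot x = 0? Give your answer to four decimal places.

-1.7500

p_0''(x) = -2 - 3/2·(x + 1), so p_0''(0) = -7/2. On the right, p_1''(0) = 2c, so c = -7/4.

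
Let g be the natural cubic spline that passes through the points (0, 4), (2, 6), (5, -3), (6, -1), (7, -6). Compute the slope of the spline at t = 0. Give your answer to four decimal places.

2.4964

With M_i denoting the second derivative at x_i, h_i = 2, 3, 1, 1, and Δ_i = (y_(i+1) − y_i)/h_i = 1, -3, 2, -5:
  2·M_0 + 10·M_1 + 3·M_2 = 6(Δ_1 - Δ_0) = -24
  3·M_1 + 8·M_2 + 1·M_3 = 6(Δ_2 - Δ_1) = 30
  1·M_2 + 4·M_3 + 1·M_4 = 6(Δ_3 - Δ_2) = -42
Natural end conditions: M_0 = M_4 = 0.
Solving the tridiagonal system: M_0 = 0, M_1 = -615/137, M_2 = 954/137, M_3 = -1677/137, M_4 = 0.
On [0, 2], g'(t) = b_0 + 2c_0·t + 3d_0·t² with b_0 = Δ_0 - h_0(2M_0 + M_1)/6 = 342/137, c_0 = M_0/2 = 0, d_0 = (M_1 - M_0)/(6h_0) = -205/548. So g'(0) = 342/137.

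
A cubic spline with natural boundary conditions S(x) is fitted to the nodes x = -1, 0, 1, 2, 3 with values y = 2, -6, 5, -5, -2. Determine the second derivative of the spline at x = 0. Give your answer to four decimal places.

Let m_i = S''(x_i). Step sizes h_i = 1, 1, 1, 1; slopes of the chords Δ_i = (y_(i+1) - y_i)/h_i = -8, 11, -10, 3.
  1·m_0 + 4·m_1 + 1·m_2 = 6(Δ_1 - Δ_0) = 114
  1·m_1 + 4·m_2 + 1·m_3 = 6(Δ_2 - Δ_1) = -126
  1·m_2 + 4·m_3 + 1·m_4 = 6(Δ_3 - Δ_2) = 78
Natural end conditions: m_0 = m_4 = 0.
Solving: m_0 = 0, m_1 = 573/14, m_2 = -348/7, m_3 = 447/14, m_4 = 0.

40.9286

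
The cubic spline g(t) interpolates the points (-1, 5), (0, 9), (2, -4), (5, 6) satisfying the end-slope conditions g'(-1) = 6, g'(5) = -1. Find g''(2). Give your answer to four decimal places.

11.9298

Write m_i for g''(x_i). With h_i = 1, 2, 3 and divided differences Δ_i = 4, -13/2, 10/3, the continuity of g' gives the tridiagonal system
  1·m_0 + 6·m_1 + 2·m_2 = 6(Δ_1 - Δ_0) = -63
  2·m_1 + 10·m_2 + 3·m_3 = 6(Δ_2 - Δ_1) = 59
Clamped end conditions give two more equations: 2h_0·m_0 + h_0·m_1 = 6(Δ_0 - g'(-1)) = -12 and h_2·m_2 + 2h_2·m_3 = 6(g'(5) - Δ_2) = -26.
Solving: m_0 = 77/57, m_1 = -838/57, m_2 = 680/57, m_3 = -587/57.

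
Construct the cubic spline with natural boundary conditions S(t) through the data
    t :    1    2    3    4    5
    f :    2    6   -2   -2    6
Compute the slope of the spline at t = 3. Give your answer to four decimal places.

Write M_i for S''(x_i). With h_i = 1, 1, 1, 1 and divided differences Δ_i = 4, -8, 0, 8, the continuity of S' gives the tridiagonal system
  1·M_0 + 4·M_1 + 1·M_2 = 6(Δ_1 - Δ_0) = -72
  1·M_1 + 4·M_2 + 1·M_3 = 6(Δ_2 - Δ_1) = 48
  1·M_2 + 4·M_3 + 1·M_4 = 6(Δ_3 - Δ_2) = 48
Natural end conditions: M_0 = M_4 = 0.
Solving: M_0 = 0, M_1 = -153/7, M_2 = 108/7, M_3 = 57/7, M_4 = 0.
On [3, 4], S'(t) = b_2 + 2c_2·(t - 3) + 3d_2·(t - 3)² with b_2 = Δ_2 - h_2(2M_2 + M_3)/6 = -13/2, c_2 = M_2/2 = 54/7, d_2 = (M_3 - M_2)/(6h_2) = -17/14. So S'(3) = -13/2.

-6.5000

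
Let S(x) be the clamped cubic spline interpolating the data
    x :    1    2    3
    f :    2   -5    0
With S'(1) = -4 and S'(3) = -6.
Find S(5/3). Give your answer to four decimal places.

-3.6296

Let M_i = S''(x_i). Step sizes h_i = 1, 1; slopes of the chords Δ_i = (y_(i+1) - y_i)/h_i = -7, 5.
  1·M_0 + 4·M_1 + 1·M_2 = 6(Δ_1 - Δ_0) = 72
Clamped end conditions give two more equations: 2h_0·M_0 + h_0·M_1 = 6(Δ_0 - S'(1)) = -18 and h_1·M_1 + 2h_1·M_2 = 6(S'(3) - Δ_1) = -66.
Solving the tridiagonal system: M_0 = -28, M_1 = 38, M_2 = -52.
On [1, 2], S(x) = 2 - 4·(x - 1) - 14·(x - 1)² + 11·(x - 1)³.
With (x - 1) = 2/3: S(5/3) = -98/27.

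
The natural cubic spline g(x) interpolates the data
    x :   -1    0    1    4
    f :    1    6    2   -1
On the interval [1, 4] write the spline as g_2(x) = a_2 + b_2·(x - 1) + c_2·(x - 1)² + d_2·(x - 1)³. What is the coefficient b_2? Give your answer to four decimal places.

Let M_i = g''(x_i). Step sizes h_i = 1, 1, 3; slopes of the chords Δ_i = (y_(i+1) - y_i)/h_i = 5, -4, -1.
  1·M_0 + 4·M_1 + 1·M_2 = 6(Δ_1 - Δ_0) = -54
  1·M_1 + 8·M_2 + 3·M_3 = 6(Δ_2 - Δ_1) = 18
Natural end conditions: M_0 = M_3 = 0.
Solving the tridiagonal system: M_0 = 0, M_1 = -450/31, M_2 = 126/31, M_3 = 0.
On [1, 4], with g_2(x) = a_2 + b_2·(x - 1) + c_2·(x - 1)² + d_2·(x - 1)³: c_2 = M_2/2 = 63/31, d_2 = (M_3 - M_2)/(6h_2) = -7/31, b_2 = Δ_2 - h_2(2M_2 + M_3)/6 = -157/31.

-5.0645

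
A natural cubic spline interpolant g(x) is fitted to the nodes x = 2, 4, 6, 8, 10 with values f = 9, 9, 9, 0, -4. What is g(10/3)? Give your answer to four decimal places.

Write m_i for g''(x_i). With h_i = 2, 2, 2, 2 and divided differences Δ_i = 0, 0, -9/2, -2, the continuity of g' gives the tridiagonal system
  2·m_0 + 8·m_1 + 2·m_2 = 6(Δ_1 - Δ_0) = 0
  2·m_1 + 8·m_2 + 2·m_3 = 6(Δ_2 - Δ_1) = -27
  2·m_2 + 8·m_3 + 2·m_4 = 6(Δ_3 - Δ_2) = 15
Natural end conditions: m_0 = m_4 = 0.
Solving the tridiagonal system: m_0 = 0, m_1 = 123/112, m_2 = -123/28, m_3 = 333/112, m_4 = 0.
On [2, 4], g(x) = 9 - 41/112·(x - 2) + 0·(x - 2)² + 41/448·(x - 2)³.
With (x - 2) = 4/3: g(10/3) = 6599/756.

8.7288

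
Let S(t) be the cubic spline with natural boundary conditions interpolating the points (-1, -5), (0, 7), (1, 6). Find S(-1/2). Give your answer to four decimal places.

2.2188

Let M_i = S''(x_i). Step sizes h_i = 1, 1; slopes of the chords Δ_i = (y_(i+1) - y_i)/h_i = 12, -1.
  1·M_0 + 4·M_1 + 1·M_2 = 6(Δ_1 - Δ_0) = -78
Natural end conditions: M_0 = M_2 = 0.
Solving: M_0 = 0, M_1 = -39/2, M_2 = 0.
On [-1, 0], S(t) = -5 + 61/4·(t + 1) + 0·(t + 1)² - 13/4·(t + 1)³.
With (t + 1) = 1/2: S(-1/2) = 71/32.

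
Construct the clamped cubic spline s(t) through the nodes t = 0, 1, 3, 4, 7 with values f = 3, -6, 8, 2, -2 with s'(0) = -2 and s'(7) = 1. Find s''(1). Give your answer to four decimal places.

Put M_i = s'' at the i-th knot. Here h = (1, 2, 1, 3) and Δ = (-9, 7, -6, -4/3), so the interior equations h_(i-1)·M_(i-1) + 2(h_(i-1)+h_i)·M_i + h_i·M_(i+1) = 6(Δ_i − Δ_(i-1)) read
  1·M_0 + 6·M_1 + 2·M_2 = 6(Δ_1 - Δ_0) = 96
  2·M_1 + 6·M_2 + 1·M_3 = 6(Δ_2 - Δ_1) = -78
  1·M_2 + 8·M_3 + 3·M_4 = 6(Δ_3 - Δ_2) = 28
Clamped end conditions give two more equations: 2h_0·M_0 + h_0·M_1 = 6(Δ_0 - s'(0)) = -42 and h_3·M_3 + 2h_3·M_4 = 6(s'(7) - Δ_3) = 14.
Solving the tridiagonal system: M_0 = -2198/61, M_1 = 1834/61, M_2 = -1475/61, M_3 = 424/61, M_4 = -209/183.

30.0656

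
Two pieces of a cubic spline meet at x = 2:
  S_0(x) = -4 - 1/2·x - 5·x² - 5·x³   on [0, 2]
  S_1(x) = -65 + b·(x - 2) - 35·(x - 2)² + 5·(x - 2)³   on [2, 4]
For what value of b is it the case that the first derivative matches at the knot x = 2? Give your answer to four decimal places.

-80.5000

S_0'(x) = -1/2 - 10·x - 15·x², so S_0'(2) = -161/2. On the right, S_1'(2) = b, so b = -161/2.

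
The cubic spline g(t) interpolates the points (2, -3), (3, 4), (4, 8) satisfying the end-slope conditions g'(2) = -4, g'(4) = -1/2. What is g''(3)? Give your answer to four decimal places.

Put σ_i = g'' at the i-th knot. Here h = (1, 1) and Δ = (7, 4), so the interior equations h_(i-1)·σ_(i-1) + 2(h_(i-1)+h_i)·σ_i + h_i·σ_(i+1) = 6(Δ_i − Δ_(i-1)) read
  1·σ_0 + 4·σ_1 + 1·σ_2 = 6(Δ_1 - Δ_0) = -18
Clamped end conditions give two more equations: 2h_0·σ_0 + h_0·σ_1 = 6(Δ_0 - g'(2)) = 66 and h_1·σ_1 + 2h_1·σ_2 = 6(g'(4) - Δ_1) = -27.
Solving: σ_0 = 157/4, σ_1 = -25/2, σ_2 = -29/4.

-12.5000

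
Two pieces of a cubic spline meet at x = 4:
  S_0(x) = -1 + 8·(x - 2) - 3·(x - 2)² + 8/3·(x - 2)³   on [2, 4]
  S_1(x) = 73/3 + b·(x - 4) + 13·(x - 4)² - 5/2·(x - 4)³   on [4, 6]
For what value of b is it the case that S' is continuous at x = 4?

S_0'(x) = 8 - 6·(x - 2) + 8·(x - 2)², so S_0'(4) = 28. On the right, S_1'(4) = b, so b = 28.

28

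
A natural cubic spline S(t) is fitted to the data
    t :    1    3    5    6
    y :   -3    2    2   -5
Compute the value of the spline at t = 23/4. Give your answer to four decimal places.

With m_i denoting the second derivative at x_i, h_i = 2, 2, 1, and Δ_i = (y_(i+1) − y_i)/h_i = 5/2, 0, -7:
  2·m_0 + 8·m_1 + 2·m_2 = 6(Δ_1 - Δ_0) = -15
  2·m_1 + 6·m_2 + 1·m_3 = 6(Δ_2 - Δ_1) = -42
Natural end conditions: m_0 = m_3 = 0.
Solving the tridiagonal system: m_0 = 0, m_1 = -3/22, m_2 = -153/22, m_3 = 0.
On [5, 6], S(t) = 2 - 103/22·(t - 5) - 153/44·(t - 5)² + 51/44·(t - 5)³.
With (t - 5) = 3/4: S(23/4) = -8387/2816.

-2.9783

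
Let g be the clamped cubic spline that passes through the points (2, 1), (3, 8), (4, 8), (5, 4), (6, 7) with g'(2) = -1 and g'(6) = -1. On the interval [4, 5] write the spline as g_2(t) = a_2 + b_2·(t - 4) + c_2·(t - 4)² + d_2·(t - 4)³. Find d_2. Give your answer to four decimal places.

3.8571

Write σ_i for g''(x_i). With h_i = 1, 1, 1, 1 and divided differences Δ_i = 7, 0, -4, 3, the continuity of g' gives the tridiagonal system
  1·σ_0 + 4·σ_1 + 1·σ_2 = 6(Δ_1 - Δ_0) = -42
  1·σ_1 + 4·σ_2 + 1·σ_3 = 6(Δ_2 - Δ_1) = -24
  1·σ_2 + 4·σ_3 + 1·σ_4 = 6(Δ_3 - Δ_2) = 42
Clamped end conditions give two more equations: 2h_0·σ_0 + h_0·σ_1 = 6(Δ_0 - g'(2)) = 48 and h_3·σ_3 + 2h_3·σ_4 = 6(g'(6) - Δ_3) = -24.
Forward elimination and back-substitution give σ_0 = 228/7, σ_1 = -120/7, σ_2 = -6, σ_3 = 120/7, σ_4 = -144/7.
On [4, 5], with g_2(t) = a_2 + b_2·(t - 4) + c_2·(t - 4)² + d_2·(t - 4)³: c_2 = σ_2/2 = -3, d_2 = (σ_3 - σ_2)/(6h_2) = 27/7, b_2 = Δ_2 - h_2(2σ_2 + σ_3)/6 = -34/7.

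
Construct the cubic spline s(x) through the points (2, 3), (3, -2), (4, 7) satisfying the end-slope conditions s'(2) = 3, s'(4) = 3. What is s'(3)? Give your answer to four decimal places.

1.5000

With M_i denoting the second derivative at x_i, h_i = 1, 1, and Δ_i = (y_(i+1) − y_i)/h_i = -5, 9:
  1·M_0 + 4·M_1 + 1·M_2 = 6(Δ_1 - Δ_0) = 84
Clamped end conditions give two more equations: 2h_0·M_0 + h_0·M_1 = 6(Δ_0 - s'(2)) = -48 and h_1·M_1 + 2h_1·M_2 = 6(s'(4) - Δ_1) = -36.
Solving: M_0 = -45, M_1 = 42, M_2 = -39.
On [3, 4], s'(x) = b_1 + 2c_1·(x - 3) + 3d_1·(x - 3)² with b_1 = Δ_1 - h_1(2M_1 + M_2)/6 = 3/2, c_1 = M_1/2 = 21, d_1 = (M_2 - M_1)/(6h_1) = -27/2. So s'(3) = 3/2.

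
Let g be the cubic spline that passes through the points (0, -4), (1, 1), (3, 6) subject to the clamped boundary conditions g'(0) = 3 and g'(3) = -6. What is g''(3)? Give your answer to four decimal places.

-13.2500

Put M_i = g'' at the i-th knot. Here h = (1, 2) and Δ = (5, 5/2), so the interior equations h_(i-1)·M_(i-1) + 2(h_(i-1)+h_i)·M_i + h_i·M_(i+1) = 6(Δ_i − Δ_(i-1)) read
  1·M_0 + 6·M_1 + 2·M_2 = 6(Δ_1 - Δ_0) = -15
Clamped end conditions give two more equations: 2h_0·M_0 + h_0·M_1 = 6(Δ_0 - g'(0)) = 12 and h_1·M_1 + 2h_1·M_2 = 6(g'(3) - Δ_1) = -51.
Hence M_0 = 11/2, M_1 = 1, M_2 = -53/4.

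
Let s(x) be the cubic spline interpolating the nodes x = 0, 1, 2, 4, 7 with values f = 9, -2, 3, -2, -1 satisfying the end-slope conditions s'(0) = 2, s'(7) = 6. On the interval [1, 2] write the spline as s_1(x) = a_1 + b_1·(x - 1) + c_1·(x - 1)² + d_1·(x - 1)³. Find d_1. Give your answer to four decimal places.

Let M_i = s''(x_i). Step sizes h_i = 1, 1, 2, 3; slopes of the chords Δ_i = (y_(i+1) - y_i)/h_i = -11, 5, -5/2, 1/3.
  1·M_0 + 4·M_1 + 1·M_2 = 6(Δ_1 - Δ_0) = 96
  1·M_1 + 6·M_2 + 2·M_3 = 6(Δ_2 - Δ_1) = -45
  2·M_2 + 10·M_3 + 3·M_4 = 6(Δ_3 - Δ_2) = 17
Clamped end conditions give two more equations: 2h_0·M_0 + h_0·M_1 = 6(Δ_0 - s'(0)) = -78 and h_3·M_3 + 2h_3·M_4 = 6(s'(7) - Δ_3) = 34.
Solving: M_0 = -969/16, M_1 = 345/8, M_2 = -255/16, M_3 = 15/4, M_4 = 91/24.
On [1, 2], with s_1(x) = a_1 + b_1·(x - 1) + c_1·(x - 1)² + d_1·(x - 1)³: c_1 = M_1/2 = 345/16, d_1 = (M_2 - M_1)/(6h_1) = -315/32, b_1 = Δ_1 - h_1(2M_1 + M_2)/6 = -215/32.

-9.8438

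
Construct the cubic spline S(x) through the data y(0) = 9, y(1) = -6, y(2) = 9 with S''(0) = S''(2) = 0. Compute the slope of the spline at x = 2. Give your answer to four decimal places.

22.5000

Write M_i for S''(x_i). With h_i = 1, 1 and divided differences Δ_i = -15, 15, the continuity of S' gives the tridiagonal system
  1·M_0 + 4·M_1 + 1·M_2 = 6(Δ_1 - Δ_0) = 180
Natural end conditions: M_0 = M_2 = 0.
Solving the tridiagonal system: M_0 = 0, M_1 = 45, M_2 = 0.
On [1, 2], S'(x) = b_1 + 2c_1·(x - 1) + 3d_1·(x - 1)² with b_1 = Δ_1 - h_1(2M_1 + M_2)/6 = 0, c_1 = M_1/2 = 45/2, d_1 = (M_2 - M_1)/(6h_1) = -15/2. So S'(2) = 45/2.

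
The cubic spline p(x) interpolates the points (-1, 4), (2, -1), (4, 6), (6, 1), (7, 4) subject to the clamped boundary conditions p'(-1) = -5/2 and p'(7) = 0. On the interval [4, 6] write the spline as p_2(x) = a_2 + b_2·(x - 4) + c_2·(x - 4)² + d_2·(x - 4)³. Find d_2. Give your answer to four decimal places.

With M_i denoting the second derivative at x_i, h_i = 3, 2, 2, 1, and Δ_i = (y_(i+1) − y_i)/h_i = -5/3, 7/2, -5/2, 3:
  3·M_0 + 10·M_1 + 2·M_2 = 6(Δ_1 - Δ_0) = 31
  2·M_1 + 8·M_2 + 2·M_3 = 6(Δ_2 - Δ_1) = -36
  2·M_2 + 6·M_3 + 1·M_4 = 6(Δ_3 - Δ_2) = 33
Clamped end conditions give two more equations: 2h_0·M_0 + h_0·M_1 = 6(Δ_0 - p'(-1)) = 5 and h_3·M_3 + 2h_3·M_4 = 6(p'(7) - Δ_3) = -18.
Solving: M_0 = -587/318, M_1 = 284/53, M_2 = -1807/212, M_3 = 569/53, M_4 = -1523/106.
On [4, 6], with p_2(x) = a_2 + b_2·(x - 4) + c_2·(x - 4)² + d_2·(x - 4)³: c_2 = M_2/2 = -1807/424, d_2 = (M_3 - M_2)/(6h_2) = 1361/848, b_2 = Δ_2 - h_2(2M_2 + M_3)/6 = -21/53.

1.6050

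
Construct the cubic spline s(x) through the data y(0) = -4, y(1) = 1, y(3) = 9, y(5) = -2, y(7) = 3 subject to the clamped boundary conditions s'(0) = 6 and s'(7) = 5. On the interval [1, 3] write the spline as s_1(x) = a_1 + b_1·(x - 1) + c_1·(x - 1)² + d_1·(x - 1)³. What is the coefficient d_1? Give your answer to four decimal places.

-1.0988

With M_i denoting the second derivative at x_i, h_i = 1, 2, 2, 2, and Δ_i = (y_(i+1) − y_i)/h_i = 5, 4, -11/2, 5/2:
  1·M_0 + 6·M_1 + 2·M_2 = 6(Δ_1 - Δ_0) = -6
  2·M_1 + 8·M_2 + 2·M_3 = 6(Δ_2 - Δ_1) = -57
  2·M_2 + 8·M_3 + 2·M_4 = 6(Δ_3 - Δ_2) = 48
Clamped end conditions give two more equations: 2h_0·M_0 + h_0·M_1 = 6(Δ_0 - s'(0)) = -6 and h_3·M_3 + 2h_3·M_4 = 6(s'(7) - Δ_3) = 15.
Forward elimination and back-substitution give M_0 = -196/43, M_1 = 134/43, M_2 = -433/43, M_3 = 745/86, M_4 = -25/43.
On [1, 3], with s_1(x) = a_1 + b_1·(x - 1) + c_1·(x - 1)² + d_1·(x - 1)³: c_1 = M_1/2 = 67/43, d_1 = (M_2 - M_1)/(6h_1) = -189/172, b_1 = Δ_1 - h_1(2M_1 + M_2)/6 = 227/43.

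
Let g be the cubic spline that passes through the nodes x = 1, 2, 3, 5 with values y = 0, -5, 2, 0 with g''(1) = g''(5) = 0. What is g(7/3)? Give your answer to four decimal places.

-3.3881

With σ_i denoting the second derivative at x_i, h_i = 1, 1, 2, and Δ_i = (y_(i+1) − y_i)/h_i = -5, 7, -1:
  1·σ_0 + 4·σ_1 + 1·σ_2 = 6(Δ_1 - Δ_0) = 72
  1·σ_1 + 6·σ_2 + 2·σ_3 = 6(Δ_2 - Δ_1) = -48
Natural end conditions: σ_0 = σ_3 = 0.
Forward elimination and back-substitution give σ_0 = 0, σ_1 = 480/23, σ_2 = -264/23, σ_3 = 0.
On [2, 3], g(x) = -5 + 45/23·(x - 2) + 240/23·(x - 2)² - 124/23·(x - 2)³.
With (x - 2) = 1/3: g(7/3) = -2104/621.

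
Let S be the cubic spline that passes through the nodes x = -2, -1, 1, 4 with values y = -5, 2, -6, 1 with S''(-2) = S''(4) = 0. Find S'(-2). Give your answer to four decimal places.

Write M_i for S''(x_i). With h_i = 1, 2, 3 and divided differences Δ_i = 7, -4, 7/3, the continuity of S' gives the tridiagonal system
  1·M_0 + 6·M_1 + 2·M_2 = 6(Δ_1 - Δ_0) = -66
  2·M_1 + 10·M_2 + 3·M_3 = 6(Δ_2 - Δ_1) = 38
Natural end conditions: M_0 = M_3 = 0.
Solving: M_0 = 0, M_1 = -92/7, M_2 = 45/7, M_3 = 0.
On [-2, -1], S'(x) = b_0 + 2c_0·(x + 2) + 3d_0·(x + 2)² with b_0 = Δ_0 - h_0(2M_0 + M_1)/6 = 193/21, c_0 = M_0/2 = 0, d_0 = (M_1 - M_0)/(6h_0) = -46/21. So S'(-2) = 193/21.

9.1905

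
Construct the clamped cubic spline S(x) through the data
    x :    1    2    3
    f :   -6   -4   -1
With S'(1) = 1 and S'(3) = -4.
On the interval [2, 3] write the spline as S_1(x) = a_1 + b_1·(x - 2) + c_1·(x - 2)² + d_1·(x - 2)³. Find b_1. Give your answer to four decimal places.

Let M_i = S''(x_i). Step sizes h_i = 1, 1; slopes of the chords Δ_i = (y_(i+1) - y_i)/h_i = 2, 3.
  1·M_0 + 4·M_1 + 1·M_2 = 6(Δ_1 - Δ_0) = 6
Clamped end conditions give two more equations: 2h_0·M_0 + h_0·M_1 = 6(Δ_0 - S'(1)) = 6 and h_1·M_1 + 2h_1·M_2 = 6(S'(3) - Δ_1) = -42.
Hence M_0 = -1, M_1 = 8, M_2 = -25.
On [2, 3], with S_1(x) = a_1 + b_1·(x - 2) + c_1·(x - 2)² + d_1·(x - 2)³: c_1 = M_1/2 = 4, d_1 = (M_2 - M_1)/(6h_1) = -11/2, b_1 = Δ_1 - h_1(2M_1 + M_2)/6 = 9/2.

4.5000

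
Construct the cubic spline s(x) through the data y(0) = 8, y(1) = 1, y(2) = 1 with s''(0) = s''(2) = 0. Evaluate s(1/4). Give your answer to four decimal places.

With M_i denoting the second derivative at x_i, h_i = 1, 1, and Δ_i = (y_(i+1) − y_i)/h_i = -7, 0:
  1·M_0 + 4·M_1 + 1·M_2 = 6(Δ_1 - Δ_0) = 42
Natural end conditions: M_0 = M_2 = 0.
Forward elimination and back-substitution give M_0 = 0, M_1 = 21/2, M_2 = 0.
On [0, 1], s(x) = 8 - 35/4·x + 0·x² + 7/4·x³.
With x = 1/4: s(1/4) = 1495/256.

5.8398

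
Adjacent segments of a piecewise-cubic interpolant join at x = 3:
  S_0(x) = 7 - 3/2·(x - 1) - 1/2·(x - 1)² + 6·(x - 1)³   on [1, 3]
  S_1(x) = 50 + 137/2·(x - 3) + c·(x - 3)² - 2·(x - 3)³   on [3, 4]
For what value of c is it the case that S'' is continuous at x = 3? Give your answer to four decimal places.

S_0''(x) = -1 + 36·(x - 1), so S_0''(3) = 71. On the right, S_1''(3) = 2c, so c = 71/2.

35.5000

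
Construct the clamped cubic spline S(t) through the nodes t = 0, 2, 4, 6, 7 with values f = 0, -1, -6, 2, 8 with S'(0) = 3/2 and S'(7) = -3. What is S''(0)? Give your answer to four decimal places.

Let M_i = S''(x_i). Step sizes h_i = 2, 2, 2, 1; slopes of the chords Δ_i = (y_(i+1) - y_i)/h_i = -1/2, -5/2, 4, 6.
  2·M_0 + 8·M_1 + 2·M_2 = 6(Δ_1 - Δ_0) = -12
  2·M_1 + 8·M_2 + 2·M_3 = 6(Δ_2 - Δ_1) = 39
  2·M_2 + 6·M_3 + 1·M_4 = 6(Δ_3 - Δ_2) = 12
Clamped end conditions give two more equations: 2h_0·M_0 + h_0·M_1 = 6(Δ_0 - S'(0)) = -12 and h_3·M_3 + 2h_3·M_4 = 6(S'(7) - Δ_3) = -54.
Solving: M_0 = -345/172, M_1 = -171/86, M_2 = 681/172, M_3 = 243/43, M_4 = -2565/86.

-2.0058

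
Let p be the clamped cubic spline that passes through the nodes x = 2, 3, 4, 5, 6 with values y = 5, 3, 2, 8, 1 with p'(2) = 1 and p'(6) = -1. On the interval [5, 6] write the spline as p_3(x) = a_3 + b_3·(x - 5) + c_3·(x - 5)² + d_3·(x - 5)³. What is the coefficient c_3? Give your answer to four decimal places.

-16.4286

Write σ_i for p''(x_i). With h_i = 1, 1, 1, 1 and divided differences Δ_i = -2, -1, 6, -7, the continuity of p' gives the tridiagonal system
  1·σ_0 + 4·σ_1 + 1·σ_2 = 6(Δ_1 - Δ_0) = 6
  1·σ_1 + 4·σ_2 + 1·σ_3 = 6(Δ_2 - Δ_1) = 42
  1·σ_2 + 4·σ_3 + 1·σ_4 = 6(Δ_3 - Δ_2) = -78
Clamped end conditions give two more equations: 2h_0·σ_0 + h_0·σ_1 = 6(Δ_0 - p'(2)) = -18 and h_3·σ_3 + 2h_3·σ_4 = 6(p'(6) - Δ_3) = 36.
Solving the tridiagonal system: σ_0 = -59/7, σ_1 = -8/7, σ_2 = 19, σ_3 = -230/7, σ_4 = 241/7.
On [5, 6], with p_3(x) = a_3 + b_3·(x - 5) + c_3·(x - 5)² + d_3·(x - 5)³: c_3 = σ_3/2 = -115/7, d_3 = (σ_4 - σ_3)/(6h_3) = 157/14, b_3 = Δ_3 - h_3(2σ_3 + σ_4)/6 = -25/14.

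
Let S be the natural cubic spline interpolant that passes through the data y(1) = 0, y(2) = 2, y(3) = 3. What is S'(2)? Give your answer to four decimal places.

1.5000

With M_i denoting the second derivative at x_i, h_i = 1, 1, and Δ_i = (y_(i+1) − y_i)/h_i = 2, 1:
  1·M_0 + 4·M_1 + 1·M_2 = 6(Δ_1 - Δ_0) = -6
Natural end conditions: M_0 = M_2 = 0.
Hence M_0 = 0, M_1 = -3/2, M_2 = 0.
On [2, 3], S'(x) = b_1 + 2c_1·(x - 2) + 3d_1·(x - 2)² with b_1 = Δ_1 - h_1(2M_1 + M_2)/6 = 3/2, c_1 = M_1/2 = -3/4, d_1 = (M_2 - M_1)/(6h_1) = 1/4. So S'(2) = 3/2.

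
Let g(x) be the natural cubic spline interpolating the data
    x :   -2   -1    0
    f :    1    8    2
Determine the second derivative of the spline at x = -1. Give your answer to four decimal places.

Put m_i = g'' at the i-th knot. Here h = (1, 1) and Δ = (7, -6), so the interior equations h_(i-1)·m_(i-1) + 2(h_(i-1)+h_i)·m_i + h_i·m_(i+1) = 6(Δ_i − Δ_(i-1)) read
  1·m_0 + 4·m_1 + 1·m_2 = 6(Δ_1 - Δ_0) = -78
Natural end conditions: m_0 = m_2 = 0.
Solving the tridiagonal system: m_0 = 0, m_1 = -39/2, m_2 = 0.

-19.5000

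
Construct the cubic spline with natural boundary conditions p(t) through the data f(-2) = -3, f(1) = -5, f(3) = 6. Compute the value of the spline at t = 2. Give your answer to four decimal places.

-0.4250

With M_i denoting the second derivative at x_i, h_i = 3, 2, and Δ_i = (y_(i+1) − y_i)/h_i = -2/3, 11/2:
  3·M_0 + 10·M_1 + 2·M_2 = 6(Δ_1 - Δ_0) = 37
Natural end conditions: M_0 = M_2 = 0.
Forward elimination and back-substitution give M_0 = 0, M_1 = 37/10, M_2 = 0.
On [1, 3], p(t) = -5 + 91/30·(t - 1) + 37/20·(t - 1)² - 37/120·(t - 1)³.
With (t - 1) = 1: p(2) = -17/40.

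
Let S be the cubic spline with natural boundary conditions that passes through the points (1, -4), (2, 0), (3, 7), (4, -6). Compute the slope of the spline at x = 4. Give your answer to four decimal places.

-18.5333

Put σ_i = S'' at the i-th knot. Here h = (1, 1, 1) and Δ = (4, 7, -13), so the interior equations h_(i-1)·σ_(i-1) + 2(h_(i-1)+h_i)·σ_i + h_i·σ_(i+1) = 6(Δ_i − Δ_(i-1)) read
  1·σ_0 + 4·σ_1 + 1·σ_2 = 6(Δ_1 - Δ_0) = 18
  1·σ_1 + 4·σ_2 + 1·σ_3 = 6(Δ_2 - Δ_1) = -120
Natural end conditions: σ_0 = σ_3 = 0.
Forward elimination and back-substitution give σ_0 = 0, σ_1 = 64/5, σ_2 = -166/5, σ_3 = 0.
On [3, 4], S'(x) = b_2 + 2c_2·(x - 3) + 3d_2·(x - 3)² with b_2 = Δ_2 - h_2(2σ_2 + σ_3)/6 = -29/15, c_2 = σ_2/2 = -83/5, d_2 = (σ_3 - σ_2)/(6h_2) = 83/15. So S'(4) = -278/15.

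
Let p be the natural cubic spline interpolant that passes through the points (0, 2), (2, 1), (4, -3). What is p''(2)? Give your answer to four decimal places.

-1.1250

Write m_i for p''(x_i). With h_i = 2, 2 and divided differences Δ_i = -1/2, -2, the continuity of p' gives the tridiagonal system
  2·m_0 + 8·m_1 + 2·m_2 = 6(Δ_1 - Δ_0) = -9
Natural end conditions: m_0 = m_2 = 0.
Solving: m_0 = 0, m_1 = -9/8, m_2 = 0.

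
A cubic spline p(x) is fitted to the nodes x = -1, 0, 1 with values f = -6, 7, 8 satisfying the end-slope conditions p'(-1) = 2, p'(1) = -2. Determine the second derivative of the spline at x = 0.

-32

Let σ_i = p''(x_i). Step sizes h_i = 1, 1; slopes of the chords Δ_i = (y_(i+1) - y_i)/h_i = 13, 1.
  1·σ_0 + 4·σ_1 + 1·σ_2 = 6(Δ_1 - Δ_0) = -72
Clamped end conditions give two more equations: 2h_0·σ_0 + h_0·σ_1 = 6(Δ_0 - p'(-1)) = 66 and h_1·σ_1 + 2h_1·σ_2 = 6(p'(1) - Δ_1) = -18.
Hence σ_0 = 49, σ_1 = -32, σ_2 = 7.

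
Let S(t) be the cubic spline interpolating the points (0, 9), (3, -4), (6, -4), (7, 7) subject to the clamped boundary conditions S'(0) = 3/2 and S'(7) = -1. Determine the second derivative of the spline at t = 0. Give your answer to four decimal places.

-5.9785

Write M_i for S''(x_i). With h_i = 3, 3, 1 and divided differences Δ_i = -13/3, 0, 11, the continuity of S' gives the tridiagonal system
  3·M_0 + 12·M_1 + 3·M_2 = 6(Δ_1 - Δ_0) = 26
  3·M_1 + 8·M_2 + 1·M_3 = 6(Δ_2 - Δ_1) = 66
Clamped end conditions give two more equations: 2h_0·M_0 + h_0·M_1 = 6(Δ_0 - S'(0)) = -35 and h_2·M_2 + 2h_2·M_3 = 6(S'(7) - Δ_2) = -72.
Hence M_0 = -556/93, M_1 = 9/31, M_2 = 418/31, M_3 = -1325/31.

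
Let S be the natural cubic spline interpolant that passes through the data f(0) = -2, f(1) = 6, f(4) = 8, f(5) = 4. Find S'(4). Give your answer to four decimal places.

Put σ_i = S'' at the i-th knot. Here h = (1, 3, 1) and Δ = (8, 2/3, -4), so the interior equations h_(i-1)·σ_(i-1) + 2(h_(i-1)+h_i)·σ_i + h_i·σ_(i+1) = 6(Δ_i − Δ_(i-1)) read
  1·σ_0 + 8·σ_1 + 3·σ_2 = 6(Δ_1 - Δ_0) = -44
  3·σ_1 + 8·σ_2 + 1·σ_3 = 6(Δ_2 - Δ_1) = -28
Natural end conditions: σ_0 = σ_3 = 0.
Forward elimination and back-substitution give σ_0 = 0, σ_1 = -268/55, σ_2 = -92/55, σ_3 = 0.
On [4, 5], S'(x) = b_2 + 2c_2·(x - 4) + 3d_2·(x - 4)² with b_2 = Δ_2 - h_2(2σ_2 + σ_3)/6 = -568/165, c_2 = σ_2/2 = -46/55, d_2 = (σ_3 - σ_2)/(6h_2) = 46/165. So S'(4) = -568/165.

-3.4424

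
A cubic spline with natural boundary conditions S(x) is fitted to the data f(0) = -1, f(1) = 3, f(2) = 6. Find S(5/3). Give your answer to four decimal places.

5.0741

Let M_i = S''(x_i). Step sizes h_i = 1, 1; slopes of the chords Δ_i = (y_(i+1) - y_i)/h_i = 4, 3.
  1·M_0 + 4·M_1 + 1·M_2 = 6(Δ_1 - Δ_0) = -6
Natural end conditions: M_0 = M_2 = 0.
Solving: M_0 = 0, M_1 = -3/2, M_2 = 0.
On [1, 2], S(x) = 3 + 7/2·(x - 1) - 3/4·(x - 1)² + 1/4·(x - 1)³.
With (x - 1) = 2/3: S(5/3) = 137/27.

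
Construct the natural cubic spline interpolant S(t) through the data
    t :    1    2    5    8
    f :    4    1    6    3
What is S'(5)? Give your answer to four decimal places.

1.4368

Put σ_i = S'' at the i-th knot. Here h = (1, 3, 3) and Δ = (-3, 5/3, -1), so the interior equations h_(i-1)·σ_(i-1) + 2(h_(i-1)+h_i)·σ_i + h_i·σ_(i+1) = 6(Δ_i − Δ_(i-1)) read
  1·σ_0 + 8·σ_1 + 3·σ_2 = 6(Δ_1 - Δ_0) = 28
  3·σ_1 + 12·σ_2 + 3·σ_3 = 6(Δ_2 - Δ_1) = -16
Natural end conditions: σ_0 = σ_3 = 0.
Hence σ_0 = 0, σ_1 = 128/29, σ_2 = -212/87, σ_3 = 0.
On [5, 8], S'(t) = b_2 + 2c_2·(t - 5) + 3d_2·(t - 5)² with b_2 = Δ_2 - h_2(2σ_2 + σ_3)/6 = 125/87, c_2 = σ_2/2 = -106/87, d_2 = (σ_3 - σ_2)/(6h_2) = 106/783. So S'(5) = 125/87.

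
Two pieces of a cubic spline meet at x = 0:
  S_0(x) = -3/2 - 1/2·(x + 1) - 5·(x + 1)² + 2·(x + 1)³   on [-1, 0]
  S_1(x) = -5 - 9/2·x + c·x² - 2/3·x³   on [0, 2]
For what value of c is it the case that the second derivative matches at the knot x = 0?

1

S_0''(x) = -10 + 12·(x + 1), so S_0''(0) = 2. On the right, S_1''(0) = 2c, so c = 1.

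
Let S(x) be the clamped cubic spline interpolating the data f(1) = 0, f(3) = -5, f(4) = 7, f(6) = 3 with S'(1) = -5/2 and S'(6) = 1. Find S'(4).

Write M_i for S''(x_i). With h_i = 2, 1, 2 and divided differences Δ_i = -5/2, 12, -2, the continuity of S' gives the tridiagonal system
  2·M_0 + 6·M_1 + 1·M_2 = 6(Δ_1 - Δ_0) = 87
  1·M_1 + 6·M_2 + 2·M_3 = 6(Δ_2 - Δ_1) = -84
Clamped end conditions give two more equations: 2h_0·M_0 + h_0·M_1 = 6(Δ_0 - S'(1)) = 0 and h_2·M_2 + 2h_2·M_3 = 6(S'(6) - Δ_2) = 18.
Solving: M_0 = -11, M_1 = 22, M_2 = -23, M_3 = 16.
On [4, 6], S'(x) = b_2 + 2c_2·(x - 4) + 3d_2·(x - 4)² with b_2 = Δ_2 - h_2(2M_2 + M_3)/6 = 8, c_2 = M_2/2 = -23/2, d_2 = (M_3 - M_2)/(6h_2) = 13/4. So S'(4) = 8.

8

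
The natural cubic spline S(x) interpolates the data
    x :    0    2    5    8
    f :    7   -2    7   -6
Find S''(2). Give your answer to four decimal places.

6.0541

With m_i denoting the second derivative at x_i, h_i = 2, 3, 3, and Δ_i = (y_(i+1) − y_i)/h_i = -9/2, 3, -13/3:
  2·m_0 + 10·m_1 + 3·m_2 = 6(Δ_1 - Δ_0) = 45
  3·m_1 + 12·m_2 + 3·m_3 = 6(Δ_2 - Δ_1) = -44
Natural end conditions: m_0 = m_3 = 0.
Solving the tridiagonal system: m_0 = 0, m_1 = 224/37, m_2 = -575/111, m_3 = 0.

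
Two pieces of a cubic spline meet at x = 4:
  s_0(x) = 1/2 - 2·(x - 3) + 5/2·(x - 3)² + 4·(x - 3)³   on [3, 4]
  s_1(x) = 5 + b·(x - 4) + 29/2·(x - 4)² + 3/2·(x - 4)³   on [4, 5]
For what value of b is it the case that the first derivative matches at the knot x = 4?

15

s_0'(x) = -2 + 5·(x - 3) + 12·(x - 3)², so s_0'(4) = 15. On the right, s_1'(4) = b, so b = 15.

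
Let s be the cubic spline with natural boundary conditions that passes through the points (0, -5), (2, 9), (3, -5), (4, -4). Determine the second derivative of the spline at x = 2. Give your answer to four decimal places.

Let M_i = s''(x_i). Step sizes h_i = 2, 1, 1; slopes of the chords Δ_i = (y_(i+1) - y_i)/h_i = 7, -14, 1.
  2·M_0 + 6·M_1 + 1·M_2 = 6(Δ_1 - Δ_0) = -126
  1·M_1 + 4·M_2 + 1·M_3 = 6(Δ_2 - Δ_1) = 90
Natural end conditions: M_0 = M_3 = 0.
Forward elimination and back-substitution give M_0 = 0, M_1 = -594/23, M_2 = 666/23, M_3 = 0.

-25.8261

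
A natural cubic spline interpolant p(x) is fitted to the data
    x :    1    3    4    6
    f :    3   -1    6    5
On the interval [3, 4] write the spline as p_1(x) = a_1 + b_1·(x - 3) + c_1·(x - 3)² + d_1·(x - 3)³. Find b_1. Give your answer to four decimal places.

5.0286

Put M_i = p'' at the i-th knot. Here h = (2, 1, 2) and Δ = (-2, 7, -1/2), so the interior equations h_(i-1)·M_(i-1) + 2(h_(i-1)+h_i)·M_i + h_i·M_(i+1) = 6(Δ_i − Δ_(i-1)) read
  2·M_0 + 6·M_1 + 1·M_2 = 6(Δ_1 - Δ_0) = 54
  1·M_1 + 6·M_2 + 2·M_3 = 6(Δ_2 - Δ_1) = -45
Natural end conditions: M_0 = M_3 = 0.
Hence M_0 = 0, M_1 = 369/35, M_2 = -324/35, M_3 = 0.
On [3, 4], with p_1(x) = a_1 + b_1·(x - 3) + c_1·(x - 3)² + d_1·(x - 3)³: c_1 = M_1/2 = 369/70, d_1 = (M_2 - M_1)/(6h_1) = -33/10, b_1 = Δ_1 - h_1(2M_1 + M_2)/6 = 176/35.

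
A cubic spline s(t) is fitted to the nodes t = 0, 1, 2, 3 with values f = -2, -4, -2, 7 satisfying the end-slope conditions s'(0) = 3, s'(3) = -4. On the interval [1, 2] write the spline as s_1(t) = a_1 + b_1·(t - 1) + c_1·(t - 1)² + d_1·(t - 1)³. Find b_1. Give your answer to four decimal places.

Let M_i = s''(x_i). Step sizes h_i = 1, 1, 1; slopes of the chords Δ_i = (y_(i+1) - y_i)/h_i = -2, 2, 9.
  1·M_0 + 4·M_1 + 1·M_2 = 6(Δ_1 - Δ_0) = 24
  1·M_1 + 4·M_2 + 1·M_3 = 6(Δ_2 - Δ_1) = 42
Clamped end conditions give two more equations: 2h_0·M_0 + h_0·M_1 = 6(Δ_0 - s'(0)) = -30 and h_2·M_2 + 2h_2·M_3 = 6(s'(3) - Δ_2) = -78.
Solving the tridiagonal system: M_0 = -262/15, M_1 = 74/15, M_2 = 326/15, M_3 = -748/15.
On [1, 2], with s_1(t) = a_1 + b_1·(t - 1) + c_1·(t - 1)² + d_1·(t - 1)³: c_1 = M_1/2 = 37/15, d_1 = (M_2 - M_1)/(6h_1) = 14/5, b_1 = Δ_1 - h_1(2M_1 + M_2)/6 = -49/15.

-3.2667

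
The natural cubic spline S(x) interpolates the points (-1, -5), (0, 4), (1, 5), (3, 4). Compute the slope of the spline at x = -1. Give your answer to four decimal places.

Write m_i for S''(x_i). With h_i = 1, 1, 2 and divided differences Δ_i = 9, 1, -1/2, the continuity of S' gives the tridiagonal system
  1·m_0 + 4·m_1 + 1·m_2 = 6(Δ_1 - Δ_0) = -48
  1·m_1 + 6·m_2 + 2·m_3 = 6(Δ_2 - Δ_1) = -9
Natural end conditions: m_0 = m_3 = 0.
Solving: m_0 = 0, m_1 = -279/23, m_2 = 12/23, m_3 = 0.
On [-1, 0], S'(x) = b_0 + 2c_0·(x + 1) + 3d_0·(x + 1)² with b_0 = Δ_0 - h_0(2m_0 + m_1)/6 = 507/46, c_0 = m_0/2 = 0, d_0 = (m_1 - m_0)/(6h_0) = -93/46. So S'(-1) = 507/46.

11.0217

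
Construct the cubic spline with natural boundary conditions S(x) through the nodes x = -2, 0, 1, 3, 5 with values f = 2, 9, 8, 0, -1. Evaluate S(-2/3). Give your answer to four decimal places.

Let M_i = S''(x_i). Step sizes h_i = 2, 1, 2, 2; slopes of the chords Δ_i = (y_(i+1) - y_i)/h_i = 7/2, -1, -4, -1/2.
  2·M_0 + 6·M_1 + 1·M_2 = 6(Δ_1 - Δ_0) = -27
  1·M_1 + 6·M_2 + 2·M_3 = 6(Δ_2 - Δ_1) = -18
  2·M_2 + 8·M_3 + 2·M_4 = 6(Δ_3 - Δ_2) = 21
Natural end conditions: M_0 = M_4 = 0.
Forward elimination and back-substitution give M_0 = 0, M_1 = -501/128, M_2 = -225/64, M_3 = 897/256, M_4 = 0.
On [-2, 0], S(x) = 2 + 615/128·(x + 2) + 0·(x + 2)² - 167/512·(x + 2)³.
With (x + 2) = 4/3: S(-2/3) = 6595/864.

7.6331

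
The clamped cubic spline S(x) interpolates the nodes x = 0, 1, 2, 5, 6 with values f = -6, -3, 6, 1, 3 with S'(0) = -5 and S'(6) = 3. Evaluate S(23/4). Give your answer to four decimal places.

2.2523

With M_i denoting the second derivative at x_i, h_i = 1, 1, 3, 1, and Δ_i = (y_(i+1) − y_i)/h_i = 3, 9, -5/3, 2:
  1·M_0 + 4·M_1 + 1·M_2 = 6(Δ_1 - Δ_0) = 36
  1·M_1 + 8·M_2 + 3·M_3 = 6(Δ_2 - Δ_1) = -64
  3·M_2 + 8·M_3 + 1·M_4 = 6(Δ_3 - Δ_2) = 22
Clamped end conditions give two more equations: 2h_0·M_0 + h_0·M_1 = 6(Δ_0 - S'(0)) = 48 and h_3·M_3 + 2h_3·M_4 = 6(S'(6) - Δ_3) = 6.
Solving: M_0 = 2353/114, M_1 = 383/57, M_2 = -1313/114, M_3 = 407/57, M_4 = -65/114.
On [5, 6], S(x) = 1 - 65/228·(x - 5) + 407/114·(x - 5)² - 293/228·(x - 5)³.
With (x - 5) = 3/4: S(23/4) = 10955/4864.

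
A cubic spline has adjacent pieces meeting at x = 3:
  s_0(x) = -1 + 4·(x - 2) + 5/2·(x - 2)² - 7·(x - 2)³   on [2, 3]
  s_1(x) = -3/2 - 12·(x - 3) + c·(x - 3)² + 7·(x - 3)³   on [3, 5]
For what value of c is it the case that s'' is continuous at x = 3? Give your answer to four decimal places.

s_0''(x) = 5 - 42·(x - 2), so s_0''(3) = -37. On the right, s_1''(3) = 2c, so c = -37/2.

-18.5000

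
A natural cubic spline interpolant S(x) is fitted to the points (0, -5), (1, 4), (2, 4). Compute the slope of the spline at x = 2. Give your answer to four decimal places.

Put m_i = S'' at the i-th knot. Here h = (1, 1) and Δ = (9, 0), so the interior equations h_(i-1)·m_(i-1) + 2(h_(i-1)+h_i)·m_i + h_i·m_(i+1) = 6(Δ_i − Δ_(i-1)) read
  1·m_0 + 4·m_1 + 1·m_2 = 6(Δ_1 - Δ_0) = -54
Natural end conditions: m_0 = m_2 = 0.
Solving: m_0 = 0, m_1 = -27/2, m_2 = 0.
On [1, 2], S'(x) = b_1 + 2c_1·(x - 1) + 3d_1·(x - 1)² with b_1 = Δ_1 - h_1(2m_1 + m_2)/6 = 9/2, c_1 = m_1/2 = -27/4, d_1 = (m_2 - m_1)/(6h_1) = 9/4. So S'(2) = -9/4.

-2.2500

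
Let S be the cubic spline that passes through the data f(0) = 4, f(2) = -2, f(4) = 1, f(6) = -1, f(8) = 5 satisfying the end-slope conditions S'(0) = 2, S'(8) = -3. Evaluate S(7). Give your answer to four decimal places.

Put M_i = S'' at the i-th knot. Here h = (2, 2, 2, 2) and Δ = (-3, 3/2, -1, 3), so the interior equations h_(i-1)·M_(i-1) + 2(h_(i-1)+h_i)·M_i + h_i·M_(i+1) = 6(Δ_i − Δ_(i-1)) read
  2·M_0 + 8·M_1 + 2·M_2 = 6(Δ_1 - Δ_0) = 27
  2·M_1 + 8·M_2 + 2·M_3 = 6(Δ_2 - Δ_1) = -15
  2·M_2 + 8·M_3 + 2·M_4 = 6(Δ_3 - Δ_2) = 24
Clamped end conditions give two more equations: 2h_0·M_0 + h_0·M_1 = 6(Δ_0 - S'(0)) = -30 and h_3·M_3 + 2h_3·M_4 = 6(S'(8) - Δ_3) = -36.
Solving the tridiagonal system: M_0 = -181/16, M_1 = 61/8, M_2 = -91/16, M_3 = 61/8, M_4 = -205/16.
On [6, 8], S(t) = -1 + 35/16·(t - 6) + 61/16·(t - 6)² - 109/64·(t - 6)³.
With (t - 6) = 1: S(7) = 211/64.

3.2969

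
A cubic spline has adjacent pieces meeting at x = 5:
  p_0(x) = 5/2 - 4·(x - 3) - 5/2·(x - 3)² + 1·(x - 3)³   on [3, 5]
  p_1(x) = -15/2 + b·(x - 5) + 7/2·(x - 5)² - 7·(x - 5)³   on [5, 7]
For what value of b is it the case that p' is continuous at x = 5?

-2

p_0'(x) = -4 - 5·(x - 3) + 3·(x - 3)², so p_0'(5) = -2. On the right, p_1'(5) = b, so b = -2.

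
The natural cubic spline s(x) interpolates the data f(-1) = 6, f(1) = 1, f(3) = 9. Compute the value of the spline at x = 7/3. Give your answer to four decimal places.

Write M_i for s''(x_i). With h_i = 2, 2 and divided differences Δ_i = -5/2, 4, the continuity of s' gives the tridiagonal system
  2·M_0 + 8·M_1 + 2·M_2 = 6(Δ_1 - Δ_0) = 39
Natural end conditions: M_0 = M_2 = 0.
Solving the tridiagonal system: M_0 = 0, M_1 = 39/8, M_2 = 0.
On [1, 3], s(x) = 1 + 3/4·(x - 1) + 39/16·(x - 1)² - 13/32·(x - 1)³.
With (x - 1) = 4/3: s(7/3) = 145/27.

5.3704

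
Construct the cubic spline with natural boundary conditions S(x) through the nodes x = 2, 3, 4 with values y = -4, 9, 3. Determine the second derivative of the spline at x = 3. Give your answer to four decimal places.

Put m_i = S'' at the i-th knot. Here h = (1, 1) and Δ = (13, -6), so the interior equations h_(i-1)·m_(i-1) + 2(h_(i-1)+h_i)·m_i + h_i·m_(i+1) = 6(Δ_i − Δ_(i-1)) read
  1·m_0 + 4·m_1 + 1·m_2 = 6(Δ_1 - Δ_0) = -114
Natural end conditions: m_0 = m_2 = 0.
Forward elimination and back-substitution give m_0 = 0, m_1 = -57/2, m_2 = 0.

-28.5000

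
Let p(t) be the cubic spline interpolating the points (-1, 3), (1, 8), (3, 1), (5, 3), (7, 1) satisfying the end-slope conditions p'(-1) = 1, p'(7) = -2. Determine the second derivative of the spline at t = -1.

Let M_i = p''(x_i). Step sizes h_i = 2, 2, 2, 2; slopes of the chords Δ_i = (y_(i+1) - y_i)/h_i = 5/2, -7/2, 1, -1.
  2·M_0 + 8·M_1 + 2·M_2 = 6(Δ_1 - Δ_0) = -36
  2·M_1 + 8·M_2 + 2·M_3 = 6(Δ_2 - Δ_1) = 27
  2·M_2 + 8·M_3 + 2·M_4 = 6(Δ_3 - Δ_2) = -12
Clamped end conditions give two more equations: 2h_0·M_0 + h_0·M_1 = 6(Δ_0 - p'(-1)) = 9 and h_3·M_3 + 2h_3·M_4 = 6(p'(7) - Δ_3) = -6.
Forward elimination and back-substitution give M_0 = 6, M_1 = -15/2, M_2 = 6, M_3 = -3, M_4 = 0.

6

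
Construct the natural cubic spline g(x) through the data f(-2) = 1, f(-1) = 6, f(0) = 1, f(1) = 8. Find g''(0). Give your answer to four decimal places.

23.2000

Put M_i = g'' at the i-th knot. Here h = (1, 1, 1) and Δ = (5, -5, 7), so the interior equations h_(i-1)·M_(i-1) + 2(h_(i-1)+h_i)·M_i + h_i·M_(i+1) = 6(Δ_i − Δ_(i-1)) read
  1·M_0 + 4·M_1 + 1·M_2 = 6(Δ_1 - Δ_0) = -60
  1·M_1 + 4·M_2 + 1·M_3 = 6(Δ_2 - Δ_1) = 72
Natural end conditions: M_0 = M_3 = 0.
Forward elimination and back-substitution give M_0 = 0, M_1 = -104/5, M_2 = 116/5, M_3 = 0.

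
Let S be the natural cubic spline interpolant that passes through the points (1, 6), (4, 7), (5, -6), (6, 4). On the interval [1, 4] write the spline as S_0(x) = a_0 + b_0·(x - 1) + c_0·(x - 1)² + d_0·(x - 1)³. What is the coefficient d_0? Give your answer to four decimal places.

With m_i denoting the second derivative at x_i, h_i = 3, 1, 1, and Δ_i = (y_(i+1) − y_i)/h_i = 1/3, -13, 10:
  3·m_0 + 8·m_1 + 1·m_2 = 6(Δ_1 - Δ_0) = -80
  1·m_1 + 4·m_2 + 1·m_3 = 6(Δ_2 - Δ_1) = 138
Natural end conditions: m_0 = m_3 = 0.
Solving the tridiagonal system: m_0 = 0, m_1 = -458/31, m_2 = 1184/31, m_3 = 0.
On [1, 4], with S_0(x) = a_0 + b_0·(x - 1) + c_0·(x - 1)² + d_0·(x - 1)³: c_0 = m_0/2 = 0, d_0 = (m_1 - m_0)/(6h_0) = -229/279, b_0 = Δ_0 - h_0(2m_0 + m_1)/6 = 718/93.

-0.8208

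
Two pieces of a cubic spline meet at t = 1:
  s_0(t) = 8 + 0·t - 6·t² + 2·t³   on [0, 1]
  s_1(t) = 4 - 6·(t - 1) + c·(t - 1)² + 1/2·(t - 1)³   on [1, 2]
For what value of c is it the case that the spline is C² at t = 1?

s_0''(t) = -12 + 12·t, so s_0''(1) = 0. On the right, s_1''(1) = 2c, so c = 0.

0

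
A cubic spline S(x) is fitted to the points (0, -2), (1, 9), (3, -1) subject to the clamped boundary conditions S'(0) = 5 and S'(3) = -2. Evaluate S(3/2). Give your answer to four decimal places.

9.6406

With σ_i denoting the second derivative at x_i, h_i = 1, 2, and Δ_i = (y_(i+1) − y_i)/h_i = 11, -5:
  1·σ_0 + 6·σ_1 + 2·σ_2 = 6(Δ_1 - Δ_0) = -96
Clamped end conditions give two more equations: 2h_0·σ_0 + h_0·σ_1 = 6(Δ_0 - S'(0)) = 36 and h_1·σ_1 + 2h_1·σ_2 = 6(S'(3) - Δ_1) = 18.
Forward elimination and back-substitution give σ_0 = 95/3, σ_1 = -82/3, σ_2 = 109/6.
On [1, 3], S(x) = 9 + 43/6·(x - 1) - 41/3·(x - 1)² + 91/24·(x - 1)³.
With (x - 1) = 1/2: S(3/2) = 617/64.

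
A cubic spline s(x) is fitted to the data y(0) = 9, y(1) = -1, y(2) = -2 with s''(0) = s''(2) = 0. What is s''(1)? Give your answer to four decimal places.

13.5000

Write σ_i for s''(x_i). With h_i = 1, 1 and divided differences Δ_i = -10, -1, the continuity of s' gives the tridiagonal system
  1·σ_0 + 4·σ_1 + 1·σ_2 = 6(Δ_1 - Δ_0) = 54
Natural end conditions: σ_0 = σ_2 = 0.
Solving the tridiagonal system: σ_0 = 0, σ_1 = 27/2, σ_2 = 0.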